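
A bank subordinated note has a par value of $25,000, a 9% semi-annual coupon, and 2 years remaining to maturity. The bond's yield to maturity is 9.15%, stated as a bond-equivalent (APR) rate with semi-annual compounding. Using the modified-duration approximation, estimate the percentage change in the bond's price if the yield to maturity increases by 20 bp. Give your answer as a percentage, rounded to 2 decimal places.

-0.36%

Periodic yield y = 0.04575. Modified duration first:
  t   CF        PV=CF/(1+0.04575)^t    t·PV
  1     1,125.00     1,075.7829     1,075.7829
  2     1,125.00     1,028.7190     2,057.4381
  3     1,125.00       983.7141     2,951.1423
  4    26,125.00    21,844.6357    87,378.5427
  Σ                 24,932.8518    93,462.9061
P = 24,932.8518; D_Mac = 3.74858 half-year periods = 1.87429 yrs; D_mod = 1.87429/(1+0.04575) = 1.79229 yrs.
ΔP/P ≈ -D_mod · Δy = -1.79229 × (+0.002) = -0.003585 = -0.3585%.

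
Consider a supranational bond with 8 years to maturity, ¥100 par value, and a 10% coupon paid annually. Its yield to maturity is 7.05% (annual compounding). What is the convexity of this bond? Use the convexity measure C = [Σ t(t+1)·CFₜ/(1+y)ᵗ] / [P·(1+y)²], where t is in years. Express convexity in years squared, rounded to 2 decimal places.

42.70

With y = 0.0705:
  t   CF        PV=CF/(1+0.0705)^t    t·PV        t(t+1)·PV
  1        10.00         9.3414         9.3414          18.6829
  2        10.00         8.7262        17.4525          52.3574
  3        10.00         8.1515        24.4546          97.8186
  4        10.00         7.6147        30.4588         152.2942
  5        10.00         7.1132        35.5661         213.3968
  6        10.00         6.6448        39.8686         279.0804
  7        10.00         6.2072        43.4502         347.6012
  8       110.00        63.7822       510.2574       4,592.3165
  Σ                    117.5812       710.8497       5,753.5478
P = 117.5812.
Convexity = Σ t(t+1)·PV / [P·(1+y)²] = 5,753.5478 / (117.5812 × 1.145970) = 42.69965.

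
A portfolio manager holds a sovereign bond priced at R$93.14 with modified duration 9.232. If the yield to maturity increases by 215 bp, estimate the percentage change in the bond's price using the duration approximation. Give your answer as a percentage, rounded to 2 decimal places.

-19.85%

Duration approximation: ΔP/P ≈ -D_mod · Δy = -9.232 × (+0.0215) = -0.198488.
As a percentage: -19.8488%.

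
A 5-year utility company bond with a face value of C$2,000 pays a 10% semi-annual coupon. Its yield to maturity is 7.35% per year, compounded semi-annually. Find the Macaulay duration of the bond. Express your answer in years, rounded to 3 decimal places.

4.109 years

Periodic yield y = 0.03675. Discount each cash flow and weight by its period:
  t   CF        PV=CF/(1+0.03675)^t    t·PV
  1       100.00        96.4553        96.4553
  2       100.00        93.0362       186.0724
  3       100.00        89.7383       269.2149
  4       100.00        86.5573       346.2293
  5       100.00        83.4891       417.4455
  6       100.00        80.5296       483.1778
  7       100.00        77.6751       543.7255
  8       100.00        74.9217       599.3736
  9       100.00        72.2659       650.3934
  10    2,100.00     1,463.7903    14,637.9026
  Σ                  2,218.4588    18,229.9904
Price P = Σ PV = 2,218.4588.
Macaulay duration = Σ(t·PV) / P = 18,229.9904 / 2,218.4588 = 8.21741 half-year periods.
In years: 8.21741 / 2 = 4.10871 years.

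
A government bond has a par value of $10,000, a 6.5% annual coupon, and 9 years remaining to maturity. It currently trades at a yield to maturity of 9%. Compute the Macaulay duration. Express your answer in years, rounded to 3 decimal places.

6.906 years

Periodic yield y = 0.09. Discount each cash flow and weight by its year:
  t   CF        PV=CF/(1+0.09)^t    t·PV
  1       650.00       596.3303       596.3303
  2       650.00       547.0920     1,094.1840
  3       650.00       501.9193     1,505.7578
  4       650.00       460.4764     1,841.9055
  5       650.00       422.4554     2,112.2770
  6       650.00       387.5738     2,325.4426
  7       650.00       355.5723     2,489.0058
  8       650.00       326.2131     2,609.7047
  9    10,650.00     4,903.5559    44,132.0027
  Σ                  8,501.1883    58,706.6103
Price P = Σ PV = 8,501.1883.
Macaulay duration = Σ(t·PV) / P = 58,706.6103 / 8,501.1883 = 6.90569 years.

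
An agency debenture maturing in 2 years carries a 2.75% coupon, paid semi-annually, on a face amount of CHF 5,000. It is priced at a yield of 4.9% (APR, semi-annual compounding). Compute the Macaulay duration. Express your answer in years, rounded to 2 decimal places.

1.96 years

Periodic yield y = 0.0245. Discount each cash flow and weight by its period:
  t   CF        PV=CF/(1+0.0245)^t    t·PV
  1        68.75        67.1059        67.1059
  2        68.75        65.5011       131.0023
  3        68.75        63.9347       191.8042
  4     5,068.75     4,601.0083    18,404.0334
  Σ                  4,797.5501    18,793.9457
Price P = Σ PV = 4,797.5501.
Macaulay duration = Σ(t·PV) / P = 18,793.9457 / 4,797.5501 = 3.91740 half-year periods.
In years: 3.91740 / 2 = 1.95870 years.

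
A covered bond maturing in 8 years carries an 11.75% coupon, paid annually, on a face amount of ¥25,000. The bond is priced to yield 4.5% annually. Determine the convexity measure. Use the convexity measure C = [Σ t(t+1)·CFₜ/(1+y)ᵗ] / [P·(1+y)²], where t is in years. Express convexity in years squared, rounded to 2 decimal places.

With y = 0.045:
  t   CF        PV=CF/(1+0.045)^t    t·PV        t(t+1)·PV
  1     2,937.50     2,811.0048     2,811.0048       5,622.0096
  2     2,937.50     2,689.9567     5,379.9135      16,139.7404
  3     2,937.50     2,574.1213     7,722.3638      30,889.4553
  4     2,937.50     2,463.2739     9,853.0958      49,265.4789
  5     2,937.50     2,357.1999    11,785.9997      70,715.9985
  6     2,937.50     2,255.6937    13,534.1624      94,739.1367
  7     2,937.50     2,158.5586    15,109.9102     120,879.2813
  8    27,937.50    19,645.2345   157,161.8759   1,414,456.8829
  Σ                 36,955.0435   223,358.3260   1,802,707.9836
P = 36,955.0435.
Convexity = Σ t(t+1)·PV / [P·(1+y)²] = 1,802,707.9836 / (36,955.0435 × 1.092025) = 44.67032.

44.67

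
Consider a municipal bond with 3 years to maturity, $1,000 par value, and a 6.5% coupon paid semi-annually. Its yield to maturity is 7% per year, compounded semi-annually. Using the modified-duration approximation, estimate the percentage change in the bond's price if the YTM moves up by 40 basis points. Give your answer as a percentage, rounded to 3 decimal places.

-1.071%

Periodic yield y = 0.035. Modified duration first:
  t   CF        PV=CF/(1+0.035)^t    t·PV
  1        32.50        31.4010        31.4010
  2        32.50        30.3391        60.6782
  3        32.50        29.3131        87.9394
  4        32.50        28.3219       113.2875
  5        32.50        27.3641       136.8206
  6     1,032.50       839.9394     5,039.6365
  Σ                    986.6786     5,469.7632
P = 986.6786; D_Mac = 5.54361 half-year periods = 2.77181 yrs; D_mod = 2.77181/(1+0.035) = 2.67807 yrs.
ΔP/P ≈ -D_mod · Δy = -2.67807 × (+0.004) = -0.010712 = -1.0712%.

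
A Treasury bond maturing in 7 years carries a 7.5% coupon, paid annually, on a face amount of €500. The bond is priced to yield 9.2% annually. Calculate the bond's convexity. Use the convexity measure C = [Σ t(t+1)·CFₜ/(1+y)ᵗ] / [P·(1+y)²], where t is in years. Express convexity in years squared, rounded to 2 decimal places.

34.90

With y = 0.092:
  t   CF        PV=CF/(1+0.092)^t    t·PV        t(t+1)·PV
  1        37.50        34.3407        34.3407          68.6813
  2        37.50        31.4475        62.8950         188.6849
  3        37.50        28.7981        86.3942         345.5768
  4        37.50        26.3719       105.4874         527.4371
  5        37.50        24.1501       120.7503         724.5016
  6        37.50        22.1154       132.6926         928.8482
  7       537.50       290.2819     2,031.9735      16,255.7880
  Σ                    457.5055     2,574.5336      19,039.5180
P = 457.5055.
Convexity = Σ t(t+1)·PV / [P·(1+y)²] = 19,039.5180 / (457.5055 × 1.192464) = 34.89911.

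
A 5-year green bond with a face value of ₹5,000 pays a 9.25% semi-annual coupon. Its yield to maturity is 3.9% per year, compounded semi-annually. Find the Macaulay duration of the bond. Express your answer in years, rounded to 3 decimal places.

Periodic yield y = 0.0195. Discount each cash flow and weight by its period:
  t   CF        PV=CF/(1+0.0195)^t    t·PV
  1       231.25       226.8269       226.8269
  2       231.25       222.4884       444.9767
  3       231.25       218.2328       654.6984
  4       231.25       214.0587       856.2347
  5       231.25       209.9644     1,049.8218
  6       231.25       205.9484     1,235.6902
  7       231.25       202.0092     1,414.0643
  8       231.25       198.1454     1,585.1629
  9       231.25       194.3554     1,749.1988
  10    5,231.25     4,312.5404    43,125.4038
  Σ                  6,204.5698    52,342.0785
Price P = Σ PV = 6,204.5698.
Macaulay duration = Σ(t·PV) / P = 52,342.0785 / 6,204.5698 = 8.43605 half-year periods.
In years: 8.43605 / 2 = 4.21803 years.

4.218 years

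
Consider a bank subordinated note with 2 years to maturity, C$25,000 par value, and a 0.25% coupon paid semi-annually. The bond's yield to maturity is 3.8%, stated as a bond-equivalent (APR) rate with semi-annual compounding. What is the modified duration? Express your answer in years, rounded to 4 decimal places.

1.9589 years

Periodic yield y = 0.019. First find Macaulay duration:
  t   CF        PV=CF/(1+0.019)^t    t·PV
  1        31.25        30.6673        30.6673
  2        31.25        30.0955        60.1910
  3        31.25        29.5344        88.6031
  4    25,031.25    23,215.9148    92,863.6593
  Σ                 23,306.2120    93,043.1207
P = 23,306.2120; Macaulay duration = 93,043.1207 / 23,306.2120 = 3.99220 half-year periods = 1.99610 years.
Modified duration = D_Mac / (1 + y) = 1.99610 / 1.019 = 1.95888 years.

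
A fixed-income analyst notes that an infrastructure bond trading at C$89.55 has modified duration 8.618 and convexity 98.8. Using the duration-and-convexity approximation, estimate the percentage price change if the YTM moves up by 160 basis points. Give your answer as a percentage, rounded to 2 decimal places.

-12.52%

Duration effect: -D_mod·Δy = -8.618 × (+0.016) = -0.137888
Convexity effect: ½·C·(Δy)² = 0.5 × 98.8 × (0.016)² = +0.0126464
ΔP/P ≈ -0.137888 + 0.0126464 = -0.1252416
= -12.52416%.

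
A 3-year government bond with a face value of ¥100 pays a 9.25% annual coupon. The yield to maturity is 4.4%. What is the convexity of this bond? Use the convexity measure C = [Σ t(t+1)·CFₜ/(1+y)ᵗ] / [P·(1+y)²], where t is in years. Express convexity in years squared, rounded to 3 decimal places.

9.881

With y = 0.044:
  t   CF        PV=CF/(1+0.044)^t    t·PV        t(t+1)·PV
  1         9.25         8.8602         8.8602          17.7203
  2         9.25         8.4867        16.9735          50.9204
  3       109.25        96.0108       288.0323       1,152.1292
  Σ                    113.3577       313.8659       1,220.7700
P = 113.3577.
Convexity = Σ t(t+1)·PV / [P·(1+y)²] = 1,220.7700 / (113.3577 × 1.089936) = 9.88057.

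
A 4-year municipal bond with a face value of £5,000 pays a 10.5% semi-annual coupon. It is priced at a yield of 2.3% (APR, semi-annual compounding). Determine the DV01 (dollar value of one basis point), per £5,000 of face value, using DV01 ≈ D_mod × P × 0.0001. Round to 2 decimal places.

£2.24

Periodic yield y = 0.0115.
  t   CF        PV=CF/(1+0.0115)^t    t·PV
  1       262.50       259.5156       259.5156
  2       262.50       256.5651       513.1301
  3       262.50       253.6481       760.9444
  4       262.50       250.7643     1,003.0573
  5       262.50       247.9133     1,239.5666
  6       262.50       245.0947     1,470.5684
  7       262.50       242.3082     1,696.1573
  8     5,262.50     4,802.4739    38,419.7911
  Σ                  6,558.2832    45,362.7309
P = 6,558.2832; D_Mac = 6.91686 half-year periods = 3.45843 yrs; D_mod = 3.41911 yrs.
DV01 ≈ 3.41911 × 6,558.2832 × 0.0001 = 2.242350.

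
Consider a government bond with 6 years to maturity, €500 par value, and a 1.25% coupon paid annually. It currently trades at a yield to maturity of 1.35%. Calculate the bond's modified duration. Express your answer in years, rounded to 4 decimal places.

5.7397 years

Periodic yield y = 0.0135. First find Macaulay duration:
  t   CF        PV=CF/(1+0.0135)^t    t·PV
  1         6.25         6.1667         6.1667
  2         6.25         6.0846        12.1692
  3         6.25         6.0036        18.0107
  4         6.25         5.9236        23.6944
  5         6.25         5.8447        29.2234
  6       506.25       467.1136     2,802.6816
  Σ                    497.1368     2,891.9461
P = 497.1368; Macaulay duration = 2,891.9461 / 497.1368 = 5.81720 years.
Modified duration = D_Mac / (1 + y) = 5.81720 / 1.0135 = 5.73972 years.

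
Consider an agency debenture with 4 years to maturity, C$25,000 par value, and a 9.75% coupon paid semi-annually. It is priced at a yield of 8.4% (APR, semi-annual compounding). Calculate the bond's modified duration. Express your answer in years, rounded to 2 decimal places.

3.28 years

Periodic yield y = 0.042. First find Macaulay duration:
  t   CF        PV=CF/(1+0.042)^t    t·PV
  1     1,218.75     1,169.6257     1,169.6257
  2     1,218.75     1,122.4815     2,244.9630
  3     1,218.75     1,077.2375     3,231.7126
  4     1,218.75     1,033.8172     4,135.2688
  5     1,218.75       992.1470     4,960.7351
  6     1,218.75       952.1565     5,712.9387
  7     1,218.75       913.7778     6,396.4445
  8    26,218.75    18,865.5830   150,924.6640
  Σ                 26,126.8262   178,776.3524
P = 26,126.8262; Macaulay duration = 178,776.3524 / 26,126.8262 = 6.84264 half-year periods = 3.42132 years.
Modified duration = D_Mac / (1 + y) = 3.42132 / 1.042 = 3.28341 years.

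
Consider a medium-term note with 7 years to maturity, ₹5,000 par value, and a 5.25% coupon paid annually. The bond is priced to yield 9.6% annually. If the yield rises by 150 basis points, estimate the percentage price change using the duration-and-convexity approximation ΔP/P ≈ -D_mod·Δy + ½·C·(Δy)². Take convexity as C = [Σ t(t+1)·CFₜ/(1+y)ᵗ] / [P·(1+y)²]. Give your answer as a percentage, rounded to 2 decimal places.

-7.65%

With y = 0.096:
  t   CF        PV=CF/(1+0.096)^t    t·PV        t(t+1)·PV
  1       262.50       239.5073       239.5073         479.0146
  2       262.50       218.5286       437.0571       1,311.1713
  3       262.50       199.3874       598.1621       2,392.6484
  4       262.50       181.9228       727.6911       3,638.4557
  5       262.50       165.9879       829.9397       4,979.6382
  6       262.50       151.4489       908.6931       6,360.8517
  7     5,262.50     2,770.2453    19,391.7172     155,133.7379
  Σ                  3,927.0281    23,132.7677     174,295.5179
P = 3,927.0281; D_Mac = 5.89065 yrs; D_mod = 5.37469 yrs; C = 36.94886.
Duration effect: -5.37469 × (+0.015) = -0.080620
Convexity effect: 0.5 × 36.94886 × (0.015)² = +0.0041567
ΔP/P ≈ -0.080620 + 0.0041567 = -0.076464 = -7.6464%.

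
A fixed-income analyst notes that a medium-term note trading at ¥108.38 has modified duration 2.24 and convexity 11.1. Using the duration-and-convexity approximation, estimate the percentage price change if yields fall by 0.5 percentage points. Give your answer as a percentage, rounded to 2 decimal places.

+1.13%

Duration effect: -D_mod·Δy = -2.24 × (-0.005) = +0.011200
Convexity effect: ½·C·(Δy)² = 0.5 × 11.1 × (-0.005)² = +0.00013875
ΔP/P ≈ +0.011200 + 0.00013875 = +0.01133875
= +1.133875%.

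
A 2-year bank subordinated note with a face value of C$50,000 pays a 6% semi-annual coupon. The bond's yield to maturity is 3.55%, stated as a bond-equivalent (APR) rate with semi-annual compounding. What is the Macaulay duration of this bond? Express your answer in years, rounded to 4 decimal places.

1.9165 years

Periodic yield y = 0.01775. Discount each cash flow and weight by its period:
  t   CF        PV=CF/(1+0.01775)^t    t·PV
  1     1,500.00     1,473.8394     1,473.8394
  2     1,500.00     1,448.1350     2,896.2699
  3     1,500.00     1,422.8789     4,268.6366
  4    51,500.00    48,000.1710   192,000.6841
  Σ                 52,345.0242   200,639.4300
Price P = Σ PV = 52,345.0242.
Macaulay duration = Σ(t·PV) / P = 200,639.4300 / 52,345.0242 = 3.83302 half-year periods.
In years: 3.83302 / 2 = 1.91651 years.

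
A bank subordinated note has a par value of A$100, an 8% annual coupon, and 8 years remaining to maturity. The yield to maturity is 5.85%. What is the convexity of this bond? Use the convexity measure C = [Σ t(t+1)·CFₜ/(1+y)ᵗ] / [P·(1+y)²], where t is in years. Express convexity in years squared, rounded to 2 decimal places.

With y = 0.0585:
  t   CF        PV=CF/(1+0.0585)^t    t·PV        t(t+1)·PV
  1         8.00         7.5579         7.5579          15.1157
  2         8.00         7.1402        14.2803          42.8410
  3         8.00         6.7456        20.2367          80.9466
  4         8.00         6.3727        25.4910         127.4549
  5         8.00         6.0205        30.1027         180.6163
  6         8.00         5.6878        34.1268         238.8879
  7         8.00         5.3735        37.6142         300.9137
  8       108.00        68.5325       548.2604       4,934.3432
  Σ                    113.4307       717.6700       5,921.1193
P = 113.4307.
Convexity = Σ t(t+1)·PV / [P·(1+y)²] = 5,921.1193 / (113.4307 × 1.120422) = 46.58988.

46.59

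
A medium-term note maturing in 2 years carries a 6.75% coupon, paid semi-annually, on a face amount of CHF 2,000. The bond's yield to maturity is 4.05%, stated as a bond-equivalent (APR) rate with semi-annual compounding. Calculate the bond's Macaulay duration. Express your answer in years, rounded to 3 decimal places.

Periodic yield y = 0.02025. Discount each cash flow and weight by its period:
  t   CF        PV=CF/(1+0.02025)^t    t·PV
  1        67.50        66.1603        66.1603
  2        67.50        64.8471       129.6942
  3        67.50        63.5600       190.6800
  4     2,067.50     1,908.1790     7,632.7159
  Σ                  2,102.7463     8,019.2504
Price P = Σ PV = 2,102.7463.
Macaulay duration = Σ(t·PV) / P = 8,019.2504 / 2,102.7463 = 3.81370 half-year periods.
In years: 3.81370 / 2 = 1.90685 years.

1.907 years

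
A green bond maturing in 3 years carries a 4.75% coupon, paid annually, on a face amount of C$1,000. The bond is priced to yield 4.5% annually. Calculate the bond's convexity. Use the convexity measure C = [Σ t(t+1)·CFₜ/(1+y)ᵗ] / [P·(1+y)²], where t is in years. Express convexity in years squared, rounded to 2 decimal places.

10.34

With y = 0.045:
  t   CF        PV=CF/(1+0.045)^t    t·PV        t(t+1)·PV
  1        47.50        45.4545        45.4545          90.9091
  2        47.50        43.4972        86.9943         260.9830
  3     1,047.50       917.9207     2,753.7621      11,015.0483
  Σ                  1,006.8724     2,886.2110      11,366.9404
P = 1,006.8724.
Convexity = Σ t(t+1)·PV / [P·(1+y)²] = 11,366.9404 / (1,006.8724 × 1.092025) = 10.33800.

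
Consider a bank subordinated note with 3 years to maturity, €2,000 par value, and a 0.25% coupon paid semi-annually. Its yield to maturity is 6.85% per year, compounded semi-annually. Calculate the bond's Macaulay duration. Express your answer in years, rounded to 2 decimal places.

Periodic yield y = 0.03425. Discount each cash flow and weight by its period:
  t   CF        PV=CF/(1+0.03425)^t    t·PV
  1         2.50         2.4172         2.4172
  2         2.50         2.3372         4.6743
  3         2.50         2.2598         6.7793
  4         2.50         2.1849         8.7397
  5         2.50         2.1126        10.5629
  6     2,002.50     1,636.1358     9,816.8148
  Σ                  1,647.4474     9,849.9882
Price P = Σ PV = 1,647.4474.
Macaulay duration = Σ(t·PV) / P = 9,849.9882 / 1,647.4474 = 5.97894 half-year periods.
In years: 5.97894 / 2 = 2.98947 years.

2.99 years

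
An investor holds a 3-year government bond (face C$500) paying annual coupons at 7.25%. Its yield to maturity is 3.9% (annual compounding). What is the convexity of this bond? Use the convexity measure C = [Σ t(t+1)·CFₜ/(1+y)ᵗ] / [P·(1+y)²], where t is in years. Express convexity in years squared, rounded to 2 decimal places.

10.18

With y = 0.039:
  t   CF        PV=CF/(1+0.039)^t    t·PV        t(t+1)·PV
  1        36.25        34.8893        34.8893          69.7786
  2        36.25        33.5797        67.1594         201.4782
  3       536.25       478.1021     1,434.3063       5,737.2253
  Σ                    546.5711     1,536.3551       6,008.4822
P = 546.5711.
Convexity = Σ t(t+1)·PV / [P·(1+y)²] = 6,008.4822 / (546.5711 × 1.079521) = 10.18326.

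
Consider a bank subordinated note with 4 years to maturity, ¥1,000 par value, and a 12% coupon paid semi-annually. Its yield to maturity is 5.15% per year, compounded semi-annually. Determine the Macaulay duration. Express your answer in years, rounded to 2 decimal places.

Periodic yield y = 0.02575. Discount each cash flow and weight by its period:
  t   CF        PV=CF/(1+0.02575)^t    t·PV
  1        60.00        58.4938        58.4938
  2        60.00        57.0254       114.0508
  3        60.00        55.5938       166.7815
  4        60.00        54.1982       216.7929
  5        60.00        52.8377       264.1883
  6        60.00        51.5113       309.0675
  7        60.00        50.2181       351.5269
  8     1,060.00       864.9155     6,919.3237
  Σ                  1,244.7938     8,400.2255
Price P = Σ PV = 1,244.7938.
Macaulay duration = Σ(t·PV) / P = 8,400.2255 / 1,244.7938 = 6.74829 half-year periods.
In years: 6.74829 / 2 = 3.37414 years.

3.37 years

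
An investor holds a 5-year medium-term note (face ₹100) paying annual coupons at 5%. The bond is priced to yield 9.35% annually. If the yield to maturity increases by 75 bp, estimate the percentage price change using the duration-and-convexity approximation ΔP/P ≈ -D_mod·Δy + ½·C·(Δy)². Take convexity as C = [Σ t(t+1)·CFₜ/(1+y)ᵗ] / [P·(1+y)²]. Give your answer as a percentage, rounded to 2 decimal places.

With y = 0.0935:
  t   CF        PV=CF/(1+0.0935)^t    t·PV        t(t+1)·PV
  1         5.00         4.5725         4.5725           9.1449
  2         5.00         4.1815         8.3630          25.0890
  3         5.00         3.8240        11.4719          45.8876
  4         5.00         3.4970        13.9880          69.9399
  5       105.00        67.1576       335.7882       2,014.7289
  Σ                     83.2326       374.1835       2,164.7903
P = 83.2326; D_Mac = 4.49564 yrs; D_mod = 4.11124 yrs; C = 21.75129.
Duration effect: -4.11124 × (+0.0075) = -0.030834
Convexity effect: 0.5 × 21.75129 × (0.0075)² = +0.0006118
ΔP/P ≈ -0.030834 + 0.0006118 = -0.030223 = -3.0223%.

-3.02%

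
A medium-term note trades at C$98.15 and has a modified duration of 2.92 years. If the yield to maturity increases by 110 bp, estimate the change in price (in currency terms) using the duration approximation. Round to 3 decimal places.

-C$3.153

Duration approximation: ΔP/P ≈ -D_mod · Δy = -2.92 × (+0.011) = -0.032120.
ΔP ≈ 98.15 × (-0.032120) = -3.152578.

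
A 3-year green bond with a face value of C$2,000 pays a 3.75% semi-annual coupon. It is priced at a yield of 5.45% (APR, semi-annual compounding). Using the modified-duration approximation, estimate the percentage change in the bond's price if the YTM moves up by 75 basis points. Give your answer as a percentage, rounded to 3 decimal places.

Periodic yield y = 0.02725. Modified duration first:
  t   CF        PV=CF/(1+0.02725)^t    t·PV
  1        37.50        36.5052        36.5052
  2        37.50        35.5369        71.0737
  3        37.50        34.5942       103.7825
  4        37.50        33.6765       134.7059
  5        37.50        32.7831       163.9157
  6     2,037.50     1,733.9666    10,403.7994
  Σ                  1,907.0624    10,913.7824
P = 1,907.0624; D_Mac = 5.72282 half-year periods = 2.86141 yrs; D_mod = 2.86141/(1+0.02725) = 2.78551 yrs.
ΔP/P ≈ -D_mod · Δy = -2.78551 × (+0.0075) = -0.020891 = -2.0891%.

-2.089%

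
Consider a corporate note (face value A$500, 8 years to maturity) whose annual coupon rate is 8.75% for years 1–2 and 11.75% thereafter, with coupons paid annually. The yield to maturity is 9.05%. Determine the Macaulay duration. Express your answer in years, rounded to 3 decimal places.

5.974 years

Periodic yield y = 0.0905. Discount each cash flow and weight by its year:
  t   CF        PV=CF/(1+0.0905)^t    t·PV
  1        43.75        40.1192        40.1192
  2        43.75        36.7897        73.5795
  3        58.75        45.3034       135.9102
  4        58.75        41.5437       166.1748
  5        58.75        38.0960       190.4801
  6        58.75        34.9344       209.6067
  7        58.75        32.0353       224.2468
  8       558.75       279.3908     2,235.1268
  Σ                    548.2126     3,275.2440
Price P = Σ PV = 548.2126.
Macaulay duration = Σ(t·PV) / P = 3,275.2440 / 548.2126 = 5.97440 years.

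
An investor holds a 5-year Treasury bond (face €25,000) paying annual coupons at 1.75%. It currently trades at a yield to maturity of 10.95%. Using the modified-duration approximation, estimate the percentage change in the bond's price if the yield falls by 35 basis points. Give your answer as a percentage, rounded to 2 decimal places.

+1.51%

Periodic yield y = 0.1095. Modified duration first:
  t   CF        PV=CF/(1+0.1095)^t    t·PV
  1       437.50       394.3218       394.3218
  2       437.50       355.4049       710.8099
  3       437.50       320.3289       960.9867
  4       437.50       288.7147     1,154.8586
  5    25,437.50    15,129.9640    75,649.8198
  Σ                 16,488.7342    78,870.7968
P = 16,488.7342; D_Mac = 4.78331 yrs; D_mod = 4.78331/(1+0.1095) = 4.31123 yrs.
ΔP/P ≈ -D_mod · Δy = -4.31123 × (-0.0035) = +0.015089 = +1.5089%.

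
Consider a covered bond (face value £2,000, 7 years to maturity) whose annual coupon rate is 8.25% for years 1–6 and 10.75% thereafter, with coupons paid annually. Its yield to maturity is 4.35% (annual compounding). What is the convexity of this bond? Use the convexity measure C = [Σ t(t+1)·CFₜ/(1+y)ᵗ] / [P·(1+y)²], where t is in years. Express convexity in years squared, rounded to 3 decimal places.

With y = 0.0435:
  t   CF        PV=CF/(1+0.0435)^t    t·PV        t(t+1)·PV
  1       165.00       158.1217       158.1217         316.2434
  2       165.00       151.5301       303.0603         909.1809
  3       165.00       145.2134       435.6401       1,742.5604
  4       165.00       139.1599       556.6396       2,783.1981
  5       165.00       133.3588       666.7940       4,000.7640
  6       165.00       127.7995       766.7971       5,367.5799
  7     2,215.00     1,644.0937    11,508.6557      92,069.2454
  Σ                  2,499.2771    14,395.7085     107,188.7720
P = 2,499.2771.
Convexity = Σ t(t+1)·PV / [P·(1+y)²] = 107,188.7720 / (2,499.2771 × 1.088892) = 39.38673.

39.387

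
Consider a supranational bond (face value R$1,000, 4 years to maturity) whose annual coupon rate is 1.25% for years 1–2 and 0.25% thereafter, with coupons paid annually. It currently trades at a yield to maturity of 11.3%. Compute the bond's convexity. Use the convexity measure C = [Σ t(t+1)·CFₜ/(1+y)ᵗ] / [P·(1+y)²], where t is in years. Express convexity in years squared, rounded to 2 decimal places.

With y = 0.113:
  t   CF        PV=CF/(1+0.113)^t    t·PV        t(t+1)·PV
  1        12.50        11.2309        11.2309          22.4618
  2        12.50        10.0907        20.1813          60.5440
  3         2.50         1.8132         5.4397          21.7588
  4     1,002.50       653.2866     2,613.1462      13,065.7312
  Σ                    676.4214     2,649.9982      13,170.4958
P = 676.4214.
Convexity = Σ t(t+1)·PV / [P·(1+y)²] = 13,170.4958 / (676.4214 × 1.238769) = 15.71790.

15.72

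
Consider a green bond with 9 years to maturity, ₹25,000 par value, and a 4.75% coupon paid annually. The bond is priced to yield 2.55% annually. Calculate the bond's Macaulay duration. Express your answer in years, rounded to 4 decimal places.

7.6601 years

Periodic yield y = 0.0255. Discount each cash flow and weight by its year:
  t   CF        PV=CF/(1+0.0255)^t    t·PV
  1     1,187.50     1,157.9717     1,157.9717
  2     1,187.50     1,129.1777     2,258.3554
  3     1,187.50     1,101.0996     3,303.2989
  4     1,187.50     1,073.7198     4,294.8792
  5     1,187.50     1,047.0208     5,235.1038
  6     1,187.50     1,020.9856     6,125.9138
  7     1,187.50       995.5979     6,969.1852
  8     1,187.50       970.8414     7,766.7314
  9    26,187.50    20,877.2388   187,895.1488
  Σ                 29,373.6533   225,006.5883
Price P = Σ PV = 29,373.6533.
Macaulay duration = Σ(t·PV) / P = 225,006.5883 / 29,373.6533 = 7.66015 years.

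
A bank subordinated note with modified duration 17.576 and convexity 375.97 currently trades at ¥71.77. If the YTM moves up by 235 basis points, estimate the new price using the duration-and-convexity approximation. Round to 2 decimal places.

Duration effect: -D_mod·Δy = -17.576 × (+0.0235) = -0.413036
Convexity effect: ½·C·(Δy)² = 0.5 × 375.97 × (0.0235)² = +0.10381471625
ΔP/P ≈ -0.413036 + 0.10381471625 = -0.30922128375
New price ≈ 71.77 × (1 - 0.30922128375) = 49.5771884652625.

¥49.58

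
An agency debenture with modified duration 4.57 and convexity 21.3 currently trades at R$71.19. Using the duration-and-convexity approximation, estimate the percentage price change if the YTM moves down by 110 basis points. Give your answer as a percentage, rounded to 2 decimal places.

Duration effect: -D_mod·Δy = -4.57 × (-0.011) = +0.050270
Convexity effect: ½·C·(Δy)² = 0.5 × 21.3 × (-0.011)² = +0.00128865
ΔP/P ≈ +0.050270 + 0.00128865 = +0.05155865
= +5.155865%.

+5.16%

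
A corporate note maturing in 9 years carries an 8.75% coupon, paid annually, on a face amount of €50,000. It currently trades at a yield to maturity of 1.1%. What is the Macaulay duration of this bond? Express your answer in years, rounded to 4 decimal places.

7.1612 years

Periodic yield y = 0.011. Discount each cash flow and weight by its year:
  t   CF        PV=CF/(1+0.011)^t    t·PV
  1     4,375.00     4,327.3986     4,327.3986
  2     4,375.00     4,280.3151     8,560.6303
  3     4,375.00     4,233.7440    12,701.2319
  4     4,375.00     4,187.6795    16,750.7180
  5     4,375.00     4,142.1162    20,710.5811
  6     4,375.00     4,097.0487    24,582.2921
  7     4,375.00     4,052.4715    28,367.3004
  8     4,375.00     4,008.3793    32,067.0345
  9    54,375.00    49,276.3884   443,487.4955
  Σ                 82,605.5413   591,554.6824
Price P = Σ PV = 82,605.5413.
Macaulay duration = Σ(t·PV) / P = 591,554.6824 / 82,605.5413 = 7.16120 years.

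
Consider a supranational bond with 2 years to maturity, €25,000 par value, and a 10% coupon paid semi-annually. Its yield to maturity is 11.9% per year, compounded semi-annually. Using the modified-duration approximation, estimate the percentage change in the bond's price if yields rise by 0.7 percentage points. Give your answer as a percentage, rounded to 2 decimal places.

-1.23%

Periodic yield y = 0.0595. Modified duration first:
  t   CF        PV=CF/(1+0.0595)^t    t·PV
  1     1,250.00     1,179.8018     1,179.8018
  2     1,250.00     1,113.5458     2,227.0916
  3     1,250.00     1,051.0107     3,153.0320
  4    26,250.00    20,831.7360    83,326.9441
  Σ                 24,176.0943    89,886.8696
P = 24,176.0943; D_Mac = 3.71801 half-year periods = 1.85900 yrs; D_mod = 1.85900/(1+0.0595) = 1.75460 yrs.
ΔP/P ≈ -D_mod · Δy = -1.75460 × (+0.007) = -0.012282 = -1.2282%.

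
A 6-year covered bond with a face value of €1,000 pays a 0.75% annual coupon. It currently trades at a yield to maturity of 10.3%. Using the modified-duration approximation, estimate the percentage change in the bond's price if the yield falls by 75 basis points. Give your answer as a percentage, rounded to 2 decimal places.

Periodic yield y = 0.103. Modified duration first:
  t   CF        PV=CF/(1+0.103)^t    t·PV
  1         7.50         6.7996         6.7996
  2         7.50         6.1647        12.3294
  3         7.50         5.5890        16.7670
  4         7.50         5.0671        20.2684
  5         7.50         4.5939        22.9696
  6     1,007.50       559.4896     3,356.9373
  Σ                    587.7039     3,436.0713
P = 587.7039; D_Mac = 5.84660 yrs; D_mod = 5.84660/(1+0.103) = 5.30064 yrs.
ΔP/P ≈ -D_mod · Δy = -5.30064 × (-0.0075) = +0.039755 = +3.9755%.

+3.98%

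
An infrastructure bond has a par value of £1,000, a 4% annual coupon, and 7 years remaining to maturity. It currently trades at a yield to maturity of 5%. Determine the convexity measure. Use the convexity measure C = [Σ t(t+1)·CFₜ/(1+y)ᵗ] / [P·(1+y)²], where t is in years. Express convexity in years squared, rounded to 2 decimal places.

43.28

With y = 0.05:
  t   CF        PV=CF/(1+0.05)^t    t·PV        t(t+1)·PV
  1        40.00        38.0952        38.0952          76.1905
  2        40.00        36.2812        72.5624         217.6871
  3        40.00        34.5535       103.6605         414.6420
  4        40.00        32.9081       131.6324         658.1620
  5        40.00        31.3410       156.7052         940.2314
  6        40.00        29.8486       179.0917       1,253.6419
  7     1,040.00       739.1086     5,173.7601      41,390.0807
  Σ                    942.1363     5,855.5075      44,950.6355
P = 942.1363.
Convexity = Σ t(t+1)·PV / [P·(1+y)²] = 44,950.6355 / (942.1363 × 1.102500) = 43.27564.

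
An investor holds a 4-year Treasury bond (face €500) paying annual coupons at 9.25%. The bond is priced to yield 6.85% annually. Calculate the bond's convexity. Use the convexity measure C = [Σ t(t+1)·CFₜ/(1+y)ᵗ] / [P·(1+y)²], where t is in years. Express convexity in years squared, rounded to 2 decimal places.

With y = 0.0685:
  t   CF        PV=CF/(1+0.0685)^t    t·PV        t(t+1)·PV
  1        46.25        43.2850        43.2850          86.5700
  2        46.25        40.5100        81.0201         243.0602
  3        46.25        37.9130       113.7390         454.9560
  4       546.25       419.0765     1,676.3061       8,381.5307
  Σ                    540.7846     1,914.3502       9,166.1169
P = 540.7846.
Convexity = Σ t(t+1)·PV / [P·(1+y)²] = 9,166.1169 / (540.7846 × 1.141692) = 14.84609.

14.85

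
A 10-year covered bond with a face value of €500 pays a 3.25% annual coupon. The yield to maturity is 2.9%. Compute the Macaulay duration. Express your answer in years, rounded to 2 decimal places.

8.72 years

Periodic yield y = 0.029. Discount each cash flow and weight by its year:
  t   CF        PV=CF/(1+0.029)^t    t·PV
  1        16.25        15.7920        15.7920
  2        16.25        15.3470        30.6939
  3        16.25        14.9144        44.7433
  4        16.25        14.4941        57.9765
  5        16.25        14.0856        70.4282
  6        16.25        13.6887        82.1320
  7        16.25        13.3029        93.1202
  8        16.25        12.9280       103.4238
  9        16.25        12.5636       113.0726
  10      516.25       387.8880     3,878.8798
  Σ                    515.0043     4,490.2623
Price P = Σ PV = 515.0043.
Macaulay duration = Σ(t·PV) / P = 4,490.2623 / 515.0043 = 8.71888 years.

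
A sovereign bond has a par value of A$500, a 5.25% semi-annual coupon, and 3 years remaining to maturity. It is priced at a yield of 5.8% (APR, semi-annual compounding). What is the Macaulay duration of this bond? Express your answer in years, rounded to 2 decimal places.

2.81 years

Periodic yield y = 0.029. Discount each cash flow and weight by its period:
  t   CF        PV=CF/(1+0.029)^t    t·PV
  1       13.125        12.7551        12.7551
  2       13.125        12.3956        24.7913
  3       13.125        12.0463        36.1389
  4       13.125        11.7068        46.8272
  5       13.125        11.3769        56.8843
  6      513.125       432.2459     2,593.4757
  Σ                    492.5266     2,770.8723
Price P = Σ PV = 492.5266.
Macaulay duration = Σ(t·PV) / P = 2,770.8723 / 492.5266 = 5.62583 half-year periods.
In years: 5.62583 / 2 = 2.81292 years.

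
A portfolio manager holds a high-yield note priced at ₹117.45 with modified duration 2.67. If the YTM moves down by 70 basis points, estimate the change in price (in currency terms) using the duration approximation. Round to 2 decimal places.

Duration approximation: ΔP/P ≈ -D_mod · Δy = -2.67 × (-0.007) = +0.018690.
ΔP ≈ 117.45 × (+0.018690) = +2.1951405.

+₹2.20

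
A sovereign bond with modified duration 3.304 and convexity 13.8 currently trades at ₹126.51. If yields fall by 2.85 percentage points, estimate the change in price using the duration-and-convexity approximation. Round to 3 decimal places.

+₹12.622

Duration effect: -D_mod·Δy = -3.304 × (-0.0285) = +0.094164
Convexity effect: ½·C·(Δy)² = 0.5 × 13.8 × (-0.0285)² = +0.005604525
ΔP/P ≈ +0.094164 + 0.005604525 = +0.099768525
ΔP ≈ 126.51 × (+0.099768525) = +12.62171609775.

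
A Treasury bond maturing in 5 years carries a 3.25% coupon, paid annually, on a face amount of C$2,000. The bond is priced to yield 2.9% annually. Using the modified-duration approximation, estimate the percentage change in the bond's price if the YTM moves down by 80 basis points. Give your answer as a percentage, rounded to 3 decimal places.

Periodic yield y = 0.029. Modified duration first:
  t   CF        PV=CF/(1+0.029)^t    t·PV
  1        65.00        63.1681        63.1681
  2        65.00        61.3879       122.7758
  3        65.00        59.6578       178.9734
  4        65.00        57.9765       231.9059
  5     2,065.00     1,789.9594     8,949.7970
  Σ                  2,032.1497     9,546.6202
P = 2,032.1497; D_Mac = 4.69779 yrs; D_mod = 4.69779/(1+0.029) = 4.56540 yrs.
ΔP/P ≈ -D_mod · Δy = -4.56540 × (-0.008) = +0.036523 = +3.6523%.

+3.652%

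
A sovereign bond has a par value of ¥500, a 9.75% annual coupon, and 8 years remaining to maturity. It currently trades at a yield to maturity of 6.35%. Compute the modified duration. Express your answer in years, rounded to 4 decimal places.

Periodic yield y = 0.0635. First find Macaulay duration:
  t   CF        PV=CF/(1+0.0635)^t    t·PV
  1        48.75        45.8392        45.8392
  2        48.75        43.1022        86.2044
  3        48.75        40.5286       121.5859
  4        48.75        38.1087       152.4350
  5        48.75        35.8333       179.1666
  6        48.75        33.6938       202.1626
  7        48.75        31.6820       221.7738
  8       548.75       335.3317     2,682.6534
  Σ                    604.1196     3,691.8210
P = 604.1196; Macaulay duration = 3,691.8210 / 604.1196 = 6.11108 years.
Modified duration = D_Mac / (1 + y) = 6.11108 / 1.0635 = 5.74619 years.

5.7462 years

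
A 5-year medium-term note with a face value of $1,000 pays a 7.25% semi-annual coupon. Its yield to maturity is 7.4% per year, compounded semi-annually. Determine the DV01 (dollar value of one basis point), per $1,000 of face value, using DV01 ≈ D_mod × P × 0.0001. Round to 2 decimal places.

Periodic yield y = 0.037.
  t   CF        PV=CF/(1+0.037)^t    t·PV
  1        36.25        34.9566        34.9566
  2        36.25        33.7094        67.4187
  3        36.25        32.5066        97.5198
  4        36.25        31.3468       125.3871
  5        36.25        30.2283       151.1417
  6        36.25        29.1498       174.8988
  7        36.25        28.1097       196.7681
  8        36.25        27.1068       216.8543
  9        36.25        26.1396       235.2565
  10    1,036.25       720.5713     7,205.7133
  Σ                    993.8250     8,505.9150
P = 993.8250; D_Mac = 8.55877 half-year periods = 4.27938 yrs; D_mod = 4.12670 yrs.
DV01 ≈ 4.12670 × 993.8250 × 0.0001 = 0.410121.

$0.41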